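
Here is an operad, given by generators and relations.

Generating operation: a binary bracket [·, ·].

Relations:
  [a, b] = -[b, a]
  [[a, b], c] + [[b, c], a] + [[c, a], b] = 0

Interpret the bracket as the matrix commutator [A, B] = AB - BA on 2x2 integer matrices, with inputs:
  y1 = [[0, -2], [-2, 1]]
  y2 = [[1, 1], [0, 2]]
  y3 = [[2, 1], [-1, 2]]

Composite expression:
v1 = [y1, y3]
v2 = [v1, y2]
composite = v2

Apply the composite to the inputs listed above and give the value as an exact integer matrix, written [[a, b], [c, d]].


[[1, 7], [1, -1]]

[y1, y3] = [[4, -1], [-1, -4]]
[[y1, y3], y2] = [[1, 7], [1, -1]]


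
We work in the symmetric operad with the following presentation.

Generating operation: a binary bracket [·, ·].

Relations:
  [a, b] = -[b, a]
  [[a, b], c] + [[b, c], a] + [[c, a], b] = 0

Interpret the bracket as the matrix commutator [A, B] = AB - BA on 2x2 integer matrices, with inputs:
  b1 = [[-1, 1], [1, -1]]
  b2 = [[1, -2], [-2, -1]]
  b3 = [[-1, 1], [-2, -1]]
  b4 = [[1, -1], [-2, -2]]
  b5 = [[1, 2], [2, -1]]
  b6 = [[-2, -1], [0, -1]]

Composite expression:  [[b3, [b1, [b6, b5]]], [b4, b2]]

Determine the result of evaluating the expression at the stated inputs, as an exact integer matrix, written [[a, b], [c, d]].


[[-40, -48], [16, 40]]

[b6, b5] = [[-2, 0], [2, 2]]
[b1, [b6, b5]] = [[2, 4], [-4, -2]]
[b3, [b1, [b6, b5]]] = [[4, -4], [-8, -4]]
[b4, b2] = [[-2, -4], [2, 2]]
[[b3, [b1, [b6, b5]]], [b4, b2]] = [[-40, -48], [16, 40]]


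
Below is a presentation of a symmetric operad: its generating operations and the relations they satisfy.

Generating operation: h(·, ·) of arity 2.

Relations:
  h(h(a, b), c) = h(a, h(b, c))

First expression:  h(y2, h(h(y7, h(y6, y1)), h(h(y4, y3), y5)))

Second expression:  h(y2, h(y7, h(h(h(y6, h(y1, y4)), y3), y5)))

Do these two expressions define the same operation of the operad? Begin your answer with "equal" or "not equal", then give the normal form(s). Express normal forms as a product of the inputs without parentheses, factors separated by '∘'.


equal; both compose to y2 ∘ y7 ∘ y6 ∘ y1 ∘ y4 ∘ y3 ∘ y5

The first expression, normalized: y2 ∘ y7 ∘ y6 ∘ y1 ∘ y4 ∘ y3 ∘ y5
The second expression, normalized: y2 ∘ y7 ∘ y6 ∘ y1 ∘ y4 ∘ y3 ∘ y5
The normal forms match — equal.


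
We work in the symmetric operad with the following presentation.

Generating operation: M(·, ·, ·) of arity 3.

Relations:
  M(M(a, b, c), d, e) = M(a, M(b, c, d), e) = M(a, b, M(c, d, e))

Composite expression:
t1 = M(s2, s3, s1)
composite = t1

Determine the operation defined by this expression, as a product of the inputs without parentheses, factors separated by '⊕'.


s2 ⊕ s3 ⊕ s1

Under associativity of M, the answer is the s's in reading order.
M(s2, s3, s1) spells out as s2 ⊕ s3 ⊕ s1


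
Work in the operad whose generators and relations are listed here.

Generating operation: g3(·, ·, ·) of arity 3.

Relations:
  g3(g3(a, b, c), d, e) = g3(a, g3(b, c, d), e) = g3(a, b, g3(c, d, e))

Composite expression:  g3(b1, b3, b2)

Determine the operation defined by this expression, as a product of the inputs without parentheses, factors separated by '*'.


b1 * b3 * b2


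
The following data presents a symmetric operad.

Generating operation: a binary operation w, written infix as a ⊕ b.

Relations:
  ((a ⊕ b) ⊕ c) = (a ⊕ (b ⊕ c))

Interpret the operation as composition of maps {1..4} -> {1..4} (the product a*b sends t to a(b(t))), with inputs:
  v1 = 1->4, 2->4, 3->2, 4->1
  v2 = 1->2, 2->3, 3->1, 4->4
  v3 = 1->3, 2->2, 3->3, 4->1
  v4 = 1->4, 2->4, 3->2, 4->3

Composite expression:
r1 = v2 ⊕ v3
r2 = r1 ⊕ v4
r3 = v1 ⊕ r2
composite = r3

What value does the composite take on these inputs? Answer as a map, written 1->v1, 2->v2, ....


1->4, 2->4, 3->2, 4->4

(v2 ⊕ v3) = 1->1, 2->3, 3->1, 4->2
((v2 ⊕ v3) ⊕ v4) = 1->2, 2->2, 3->3, 4->1
(v1 ⊕ ((v2 ⊕ v3) ⊕ v4)) = 1->4, 2->4, 3->2, 4->4


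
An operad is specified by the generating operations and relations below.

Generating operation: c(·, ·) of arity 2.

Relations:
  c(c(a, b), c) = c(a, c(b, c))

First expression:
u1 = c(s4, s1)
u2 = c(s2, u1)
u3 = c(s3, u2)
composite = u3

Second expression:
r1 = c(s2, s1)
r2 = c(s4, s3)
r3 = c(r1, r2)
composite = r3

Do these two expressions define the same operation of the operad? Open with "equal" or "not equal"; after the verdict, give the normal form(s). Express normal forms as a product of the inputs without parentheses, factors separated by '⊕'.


The first expression, normalized: s3 ⊕ s2 ⊕ s4 ⊕ s1
The second expression, normalized: s2 ⊕ s1 ⊕ s4 ⊕ s3
Different reductions; not equal.

not equal: they reduce to s3 ⊕ s2 ⊕ s4 ⊕ s1 and s2 ⊕ s1 ⊕ s4 ⊕ s3


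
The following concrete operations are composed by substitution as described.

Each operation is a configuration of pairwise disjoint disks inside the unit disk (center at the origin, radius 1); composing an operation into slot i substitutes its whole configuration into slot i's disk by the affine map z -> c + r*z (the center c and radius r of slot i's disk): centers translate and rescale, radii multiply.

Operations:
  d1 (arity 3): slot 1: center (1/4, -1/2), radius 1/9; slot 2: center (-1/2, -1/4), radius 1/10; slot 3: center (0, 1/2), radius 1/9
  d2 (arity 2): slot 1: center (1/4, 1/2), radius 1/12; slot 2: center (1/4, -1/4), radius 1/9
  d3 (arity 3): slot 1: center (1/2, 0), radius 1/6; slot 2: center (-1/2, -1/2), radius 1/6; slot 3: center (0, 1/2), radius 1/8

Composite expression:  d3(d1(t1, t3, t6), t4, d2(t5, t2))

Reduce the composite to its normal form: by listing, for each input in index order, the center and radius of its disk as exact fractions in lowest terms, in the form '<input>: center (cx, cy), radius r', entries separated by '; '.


t1: center (13/24, -1/12), radius 1/54; t2: center (1/32, 15/32), radius 1/72; t3: center (5/12, -1/24), radius 1/60; t4: center (-1/2, -1/2), radius 1/6; t5: center (1/32, 9/16), radius 1/96; t6: center (1/2, 1/12), radius 1/54

Only the slot chain above each t matters under d3; compose those maps.
t1 passes through 2 substitutions, ending at center (13/24, -1/12), radius 1/54
t3 passes through 2 substitutions, ending at center (5/12, -1/24), radius 1/60
t6 passes through 2 substitutions, ending at center (1/2, 1/12), radius 1/54
t4 passes through 1 substitution, ending at center (-1/2, -1/2), radius 1/6
t5 passes through 2 substitutions, ending at center (1/32, 9/16), radius 1/96
t2 passes through 2 substitutions, ending at center (1/32, 15/32), radius 1/72


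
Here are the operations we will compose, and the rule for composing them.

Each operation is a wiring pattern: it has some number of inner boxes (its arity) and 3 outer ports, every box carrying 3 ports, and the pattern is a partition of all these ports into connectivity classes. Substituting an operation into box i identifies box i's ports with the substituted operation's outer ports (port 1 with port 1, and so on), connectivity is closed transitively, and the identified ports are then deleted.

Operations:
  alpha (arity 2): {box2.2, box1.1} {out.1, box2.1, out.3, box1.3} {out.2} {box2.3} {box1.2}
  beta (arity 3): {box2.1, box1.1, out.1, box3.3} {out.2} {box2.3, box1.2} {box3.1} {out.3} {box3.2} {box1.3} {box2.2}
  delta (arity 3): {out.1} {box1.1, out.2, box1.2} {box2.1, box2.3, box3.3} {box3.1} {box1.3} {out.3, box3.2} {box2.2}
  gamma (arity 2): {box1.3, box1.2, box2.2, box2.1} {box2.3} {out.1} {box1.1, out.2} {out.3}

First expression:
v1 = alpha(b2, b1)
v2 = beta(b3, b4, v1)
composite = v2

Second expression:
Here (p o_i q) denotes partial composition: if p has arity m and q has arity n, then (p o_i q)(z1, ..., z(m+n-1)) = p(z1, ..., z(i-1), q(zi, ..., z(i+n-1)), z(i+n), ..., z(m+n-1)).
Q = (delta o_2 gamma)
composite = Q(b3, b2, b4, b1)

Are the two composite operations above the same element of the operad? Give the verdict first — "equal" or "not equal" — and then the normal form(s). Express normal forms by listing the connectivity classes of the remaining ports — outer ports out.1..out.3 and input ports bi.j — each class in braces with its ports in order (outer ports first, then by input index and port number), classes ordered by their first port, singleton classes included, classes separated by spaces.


not equal; the first gives {out.1, b1.1, b2.3, b3.1, b4.1} {out.2} {out.3} {b1.2, b2.1} {b1.3} {b2.2} {b3.2, b4.3} {b3.3} {b4.2} and the second {out.1} {out.2, b3.1, b3.2} {out.3, b1.2} {b1.1} {b1.3} {b2.1} {b2.2, b2.3, b4.1, b4.2} {b3.3} {b4.3}

The first composite normalizes to {out.1, b1.1, b2.3, b3.1, b4.1} {out.2} {out.3} {b1.2, b2.1} {b1.3} {b2.2} {b3.2, b4.3} {b3.3} {b4.2}
The second composite normalizes to {out.1} {out.2, b3.1, b3.2} {out.3, b1.2} {b1.1} {b1.3} {b2.1} {b2.2, b2.3, b4.1, b4.2} {b3.3} {b4.3}
The forms do not match — not equal.


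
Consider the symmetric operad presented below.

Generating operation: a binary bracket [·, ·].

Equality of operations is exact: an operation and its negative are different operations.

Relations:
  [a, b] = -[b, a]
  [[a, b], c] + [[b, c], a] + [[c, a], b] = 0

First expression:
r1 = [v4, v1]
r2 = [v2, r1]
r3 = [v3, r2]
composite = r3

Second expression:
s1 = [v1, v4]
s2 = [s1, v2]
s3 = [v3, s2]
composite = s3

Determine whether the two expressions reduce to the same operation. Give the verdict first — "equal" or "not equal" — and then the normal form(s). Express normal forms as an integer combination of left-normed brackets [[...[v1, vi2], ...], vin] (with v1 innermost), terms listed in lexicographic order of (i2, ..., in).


The first expression reduces to -[[[v1, v4], v2], v3]
The second expression reduces to -[[[v1, v4], v2], v3]
The normal forms match — equal.

equal — both sides give -[[[v1, v4], v2], v3]


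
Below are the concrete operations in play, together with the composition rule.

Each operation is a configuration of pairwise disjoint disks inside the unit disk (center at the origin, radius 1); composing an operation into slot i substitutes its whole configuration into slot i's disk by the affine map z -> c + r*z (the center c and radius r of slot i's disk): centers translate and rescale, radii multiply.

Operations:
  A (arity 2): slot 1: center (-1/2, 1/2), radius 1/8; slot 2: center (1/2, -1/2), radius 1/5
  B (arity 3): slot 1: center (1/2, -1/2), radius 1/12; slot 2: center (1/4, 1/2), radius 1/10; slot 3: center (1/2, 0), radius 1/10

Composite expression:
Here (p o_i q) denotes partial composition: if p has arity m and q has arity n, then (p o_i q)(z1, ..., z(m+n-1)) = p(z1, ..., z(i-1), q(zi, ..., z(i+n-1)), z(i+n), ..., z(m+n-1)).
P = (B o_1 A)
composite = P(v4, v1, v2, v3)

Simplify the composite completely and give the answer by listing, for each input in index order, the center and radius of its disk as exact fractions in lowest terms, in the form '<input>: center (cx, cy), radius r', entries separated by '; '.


v1: center (13/24, -13/24), radius 1/60; v2: center (1/4, 1/2), radius 1/10; v3: center (1/2, 0), radius 1/10; v4: center (11/24, -11/24), radius 1/96

Only the slot chain above each v matters under B; compose those maps.
input v4: composing its 2 substitution steps yields center (11/24, -11/24), radius 1/96
input v1: composing its 2 substitution steps yields center (13/24, -13/24), radius 1/60
input v2: composing its 1 substitution step yields center (1/4, 1/2), radius 1/10
input v3: composing its 1 substitution step yields center (1/2, 0), radius 1/10


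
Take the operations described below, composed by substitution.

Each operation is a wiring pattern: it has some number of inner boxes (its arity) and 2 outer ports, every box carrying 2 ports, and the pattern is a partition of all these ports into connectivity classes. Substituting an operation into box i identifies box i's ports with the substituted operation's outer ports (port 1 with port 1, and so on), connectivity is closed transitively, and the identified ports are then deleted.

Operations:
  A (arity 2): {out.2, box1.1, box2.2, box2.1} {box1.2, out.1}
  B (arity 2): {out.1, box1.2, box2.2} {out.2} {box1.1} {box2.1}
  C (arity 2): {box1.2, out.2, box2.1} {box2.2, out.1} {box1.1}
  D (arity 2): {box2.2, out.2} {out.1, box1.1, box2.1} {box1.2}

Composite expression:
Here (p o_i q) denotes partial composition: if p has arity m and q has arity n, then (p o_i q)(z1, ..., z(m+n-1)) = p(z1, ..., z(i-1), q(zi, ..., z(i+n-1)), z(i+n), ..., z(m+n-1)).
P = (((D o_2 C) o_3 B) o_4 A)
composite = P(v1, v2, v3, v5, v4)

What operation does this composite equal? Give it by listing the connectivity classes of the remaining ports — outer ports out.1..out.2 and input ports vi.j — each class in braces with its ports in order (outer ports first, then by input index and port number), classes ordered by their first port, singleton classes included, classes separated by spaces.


{out.1, v1.1} {out.2, v2.2, v3.2, v4.1, v4.2, v5.1} {v1.2} {v2.1} {v3.1} {v5.2}

After gluing at D, chains via deleted ports link the v-ports.
after A, the pattern on (v5, v4) reads {out.1, v5.2} {out.2, v4.1, v4.2, v5.1} (out.j = its outer ports)
after B, the pattern on (v3, v5, v4) reads {out.1, v3.2, v4.1, v4.2, v5.1} {out.2} {v3.1} {v5.2} (out.j = its outer ports)
after C, the pattern on (v2, v3, v5, v4) reads {out.1} {out.2, v2.2, v3.2, v4.1, v4.2, v5.1} {v2.1} {v3.1} {v5.2} (out.j = its outer ports)
after D, the pattern on (v1, v2, v3, v5, v4) reads {out.1, v1.1} {out.2, v2.2, v3.2, v4.1, v4.2, v5.1} {v1.2} {v2.1} {v3.1} {v5.2} (out.j = its outer ports)


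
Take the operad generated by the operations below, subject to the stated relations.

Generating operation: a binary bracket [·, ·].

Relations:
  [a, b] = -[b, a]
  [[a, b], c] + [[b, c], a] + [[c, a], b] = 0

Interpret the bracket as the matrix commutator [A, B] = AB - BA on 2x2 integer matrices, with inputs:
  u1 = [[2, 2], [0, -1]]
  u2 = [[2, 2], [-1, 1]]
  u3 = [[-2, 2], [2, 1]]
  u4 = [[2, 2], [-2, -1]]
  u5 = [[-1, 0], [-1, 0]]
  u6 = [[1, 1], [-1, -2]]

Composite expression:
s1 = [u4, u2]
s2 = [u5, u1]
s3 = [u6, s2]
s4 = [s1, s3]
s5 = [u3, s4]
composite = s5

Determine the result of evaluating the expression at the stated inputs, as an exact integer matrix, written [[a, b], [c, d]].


[[-60, -120], [30, 60]]

[u4, u2] = [[2, 4], [1, -2]]
[u5, u1] = [[2, -2], [-3, -2]]
[u6, [u5, u1]] = [[-5, -10], [5, 5]]
[[u4, u2], [u6, [u5, u1]]] = [[30, 0], [-30, -30]]
[u3, [[u4, u2], [u6, [u5, u1]]]] = [[-60, -120], [30, 60]]


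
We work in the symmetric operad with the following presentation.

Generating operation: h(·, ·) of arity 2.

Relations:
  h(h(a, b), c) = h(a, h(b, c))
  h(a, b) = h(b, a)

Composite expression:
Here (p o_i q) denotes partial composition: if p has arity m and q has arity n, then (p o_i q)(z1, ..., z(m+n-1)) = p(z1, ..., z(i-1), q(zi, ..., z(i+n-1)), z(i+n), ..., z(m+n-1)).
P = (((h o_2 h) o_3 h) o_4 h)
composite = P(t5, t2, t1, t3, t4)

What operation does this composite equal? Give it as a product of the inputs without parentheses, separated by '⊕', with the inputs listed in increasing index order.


With h associative and commutative, the t-input set is all that matters.
h(t3, t4) linearizes to t3 ⊕ t4
h(t1, h(t3, t4)) linearizes to t1 ⊕ t3 ⊕ t4
h(t2, h(t1, h(t3, t4))) linearizes to t2 ⊕ t1 ⊕ t3 ⊕ t4
h(t5, h(t2, h(t1, h(t3, t4)))) linearizes to t5 ⊕ t2 ⊕ t1 ⊕ t3 ⊕ t4
putting the inputs in ascending order: t1 ⊕ t2 ⊕ t3 ⊕ t4 ⊕ t5

t1 ⊕ t2 ⊕ t3 ⊕ t4 ⊕ t5


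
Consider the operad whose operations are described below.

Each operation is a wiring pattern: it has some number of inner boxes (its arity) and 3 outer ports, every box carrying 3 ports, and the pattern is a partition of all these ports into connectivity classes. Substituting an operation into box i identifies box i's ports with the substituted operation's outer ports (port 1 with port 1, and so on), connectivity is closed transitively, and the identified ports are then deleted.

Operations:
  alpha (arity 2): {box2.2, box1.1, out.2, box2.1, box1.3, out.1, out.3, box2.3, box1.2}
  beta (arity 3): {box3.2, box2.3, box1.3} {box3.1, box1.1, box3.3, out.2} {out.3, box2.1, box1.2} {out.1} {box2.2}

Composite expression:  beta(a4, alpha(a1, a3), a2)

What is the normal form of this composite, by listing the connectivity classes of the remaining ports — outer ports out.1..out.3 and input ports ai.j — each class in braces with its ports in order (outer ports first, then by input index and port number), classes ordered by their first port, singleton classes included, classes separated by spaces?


Substituting into beta glues patterns; closure does the rest.
composing alpha on (a1, a3), with out.j its own outer ports: {out.1, out.2, out.3, a1.1, a1.2, a1.3, a3.1, a3.2, a3.3}
composing beta on (a4, a1, a3, a2), with out.j its own outer ports: {out.1} {out.2, a2.1, a2.3, a4.1} {out.3, a1.1, a1.2, a1.3, a2.2, a3.1, a3.2, a3.3, a4.2, a4.3}

{out.1} {out.2, a2.1, a2.3, a4.1} {out.3, a1.1, a1.2, a1.3, a2.2, a3.1, a3.2, a3.3, a4.2, a4.3}


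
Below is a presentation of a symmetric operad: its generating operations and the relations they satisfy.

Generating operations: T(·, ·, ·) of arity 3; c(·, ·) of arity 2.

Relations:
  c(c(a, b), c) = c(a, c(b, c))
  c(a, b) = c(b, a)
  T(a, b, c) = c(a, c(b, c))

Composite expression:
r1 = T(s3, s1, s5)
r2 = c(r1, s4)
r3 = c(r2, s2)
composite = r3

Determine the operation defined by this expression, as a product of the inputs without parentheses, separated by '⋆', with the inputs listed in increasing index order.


Both nesting and order wash out for c; what remains is which s's occur.
T(s3, s1, s5) linearizes to s3 ⋆ s1 ⋆ s5
c(T(s3, s1, s5), s4) linearizes to s3 ⋆ s1 ⋆ s5 ⋆ s4
c(c(T(s3, s1, s5), s4), s2) linearizes to s3 ⋆ s1 ⋆ s5 ⋆ s4 ⋆ s2
rearranged into index order: s1 ⋆ s2 ⋆ s3 ⋆ s4 ⋆ s5

s1 ⋆ s2 ⋆ s3 ⋆ s4 ⋆ s5


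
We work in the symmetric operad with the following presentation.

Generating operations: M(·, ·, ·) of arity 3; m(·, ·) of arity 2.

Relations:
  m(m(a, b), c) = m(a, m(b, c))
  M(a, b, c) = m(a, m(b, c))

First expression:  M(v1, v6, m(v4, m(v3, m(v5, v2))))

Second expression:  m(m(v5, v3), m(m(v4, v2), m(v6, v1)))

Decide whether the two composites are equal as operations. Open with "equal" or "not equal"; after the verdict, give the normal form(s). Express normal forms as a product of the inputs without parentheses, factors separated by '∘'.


not equal; first: v1 ∘ v6 ∘ v4 ∘ v3 ∘ v5 ∘ v2; second: v5 ∘ v3 ∘ v4 ∘ v2 ∘ v6 ∘ v1

The first composite normalizes to v1 ∘ v6 ∘ v4 ∘ v3 ∘ v5 ∘ v2
The second composite normalizes to v5 ∘ v3 ∘ v4 ∘ v2 ∘ v6 ∘ v1
The normal forms differ: not equal.


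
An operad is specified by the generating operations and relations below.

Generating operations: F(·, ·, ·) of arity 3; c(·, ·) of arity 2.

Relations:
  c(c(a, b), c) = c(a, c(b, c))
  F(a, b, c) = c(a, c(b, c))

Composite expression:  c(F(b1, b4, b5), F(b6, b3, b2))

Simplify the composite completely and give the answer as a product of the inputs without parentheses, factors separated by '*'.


b1 * b4 * b5 * b6 * b3 * b2

Key point: c is associative — brackets drop, the b-order remains.
F(b1, b4, b5) collapses to b1 * b4 * b5
F(b6, b3, b2) collapses to b6 * b3 * b2
c(F(b1, b4, b5), F(b6, b3, b2)) collapses to b1 * b4 * b5 * b6 * b3 * b2


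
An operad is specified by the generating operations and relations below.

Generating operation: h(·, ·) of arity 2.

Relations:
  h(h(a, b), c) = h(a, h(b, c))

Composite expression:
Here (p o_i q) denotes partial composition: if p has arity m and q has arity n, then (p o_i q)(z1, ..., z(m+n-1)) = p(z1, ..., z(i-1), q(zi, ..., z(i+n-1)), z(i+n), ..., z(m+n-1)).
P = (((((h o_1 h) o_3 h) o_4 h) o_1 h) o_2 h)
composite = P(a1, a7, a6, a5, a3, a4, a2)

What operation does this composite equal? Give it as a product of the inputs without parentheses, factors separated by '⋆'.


a1 ⋆ a7 ⋆ a6 ⋆ a5 ⋆ a3 ⋆ a4 ⋆ a2

Every regrouping of h is equal, so read the a-inputs in written order.
h(a7, a6) collapses to a7 ⋆ a6
h(a1, h(a7, a6)) collapses to a1 ⋆ a7 ⋆ a6
h(h(a1, h(a7, a6)), a5) collapses to a1 ⋆ a7 ⋆ a6 ⋆ a5
h(a4, a2) collapses to a4 ⋆ a2
h(a3, h(a4, a2)) collapses to a3 ⋆ a4 ⋆ a2
h(h(h(a1, h(a7, a6)), a5), h(a3, h(a4, a2))) collapses to a1 ⋆ a7 ⋆ a6 ⋆ a5 ⋆ a3 ⋆ a4 ⋆ a2


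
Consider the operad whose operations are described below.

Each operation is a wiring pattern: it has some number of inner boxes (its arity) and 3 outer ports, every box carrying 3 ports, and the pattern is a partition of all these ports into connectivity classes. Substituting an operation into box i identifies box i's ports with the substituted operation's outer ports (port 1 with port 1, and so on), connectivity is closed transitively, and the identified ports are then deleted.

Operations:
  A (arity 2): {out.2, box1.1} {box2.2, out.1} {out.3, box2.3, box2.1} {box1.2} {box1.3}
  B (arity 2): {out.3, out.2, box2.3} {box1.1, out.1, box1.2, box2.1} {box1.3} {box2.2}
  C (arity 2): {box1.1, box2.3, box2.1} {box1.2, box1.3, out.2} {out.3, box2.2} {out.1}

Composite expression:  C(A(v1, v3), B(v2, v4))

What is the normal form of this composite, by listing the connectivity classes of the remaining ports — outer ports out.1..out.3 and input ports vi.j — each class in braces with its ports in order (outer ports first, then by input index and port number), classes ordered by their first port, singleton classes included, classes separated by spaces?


Two ports join when wires chain via C-identified ports.
composing A on (v1, v3), with out.j its own outer ports: {out.1, v3.2} {out.2, v1.1} {out.3, v3.1, v3.3} {v1.2} {v1.3}
composing B on (v2, v4), with out.j its own outer ports: {out.1, v2.1, v2.2, v4.1} {out.2, out.3, v4.3} {v2.3} {v4.2}
composing C on (v1, v3, v2, v4), with out.j its own outer ports: {out.1} {out.2, v1.1, v3.1, v3.3} {out.3, v2.1, v2.2, v3.2, v4.1, v4.3} {v1.2} {v1.3} {v2.3} {v4.2}

{out.1} {out.2, v1.1, v3.1, v3.3} {out.3, v2.1, v2.2, v3.2, v4.1, v4.3} {v1.2} {v1.3} {v2.3} {v4.2}


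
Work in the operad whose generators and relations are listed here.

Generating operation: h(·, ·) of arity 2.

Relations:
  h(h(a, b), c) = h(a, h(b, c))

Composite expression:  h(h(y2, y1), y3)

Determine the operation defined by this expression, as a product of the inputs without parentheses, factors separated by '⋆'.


y2 ⋆ y1 ⋆ y3


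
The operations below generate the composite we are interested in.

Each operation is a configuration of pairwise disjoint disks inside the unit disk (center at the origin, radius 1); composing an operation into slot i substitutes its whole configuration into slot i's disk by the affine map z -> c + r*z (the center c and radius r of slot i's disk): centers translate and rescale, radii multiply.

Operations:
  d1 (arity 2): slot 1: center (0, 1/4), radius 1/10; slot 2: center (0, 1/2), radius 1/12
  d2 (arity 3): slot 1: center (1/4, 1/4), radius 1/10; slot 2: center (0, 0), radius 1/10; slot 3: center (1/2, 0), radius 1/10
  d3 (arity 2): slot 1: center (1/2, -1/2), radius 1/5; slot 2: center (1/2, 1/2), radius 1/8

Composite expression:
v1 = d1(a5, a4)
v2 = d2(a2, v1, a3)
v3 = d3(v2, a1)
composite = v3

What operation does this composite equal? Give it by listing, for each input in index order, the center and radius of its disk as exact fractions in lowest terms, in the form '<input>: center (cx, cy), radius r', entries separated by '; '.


a1: center (1/2, 1/2), radius 1/8; a2: center (11/20, -9/20), radius 1/50; a3: center (3/5, -1/2), radius 1/50; a4: center (1/2, -49/100), radius 1/600; a5: center (1/2, -99/200), radius 1/500

Below d3, radii multiply path by path; the a-disk centers shift.
a2 passes through 2 substitutions, ending at center (11/20, -9/20), radius 1/50
a5 passes through 3 substitutions, ending at center (1/2, -99/200), radius 1/500
a4 passes through 3 substitutions, ending at center (1/2, -49/100), radius 1/600
a3 passes through 2 substitutions, ending at center (3/5, -1/2), radius 1/50
a1 passes through 1 substitution, ending at center (1/2, 1/2), radius 1/8


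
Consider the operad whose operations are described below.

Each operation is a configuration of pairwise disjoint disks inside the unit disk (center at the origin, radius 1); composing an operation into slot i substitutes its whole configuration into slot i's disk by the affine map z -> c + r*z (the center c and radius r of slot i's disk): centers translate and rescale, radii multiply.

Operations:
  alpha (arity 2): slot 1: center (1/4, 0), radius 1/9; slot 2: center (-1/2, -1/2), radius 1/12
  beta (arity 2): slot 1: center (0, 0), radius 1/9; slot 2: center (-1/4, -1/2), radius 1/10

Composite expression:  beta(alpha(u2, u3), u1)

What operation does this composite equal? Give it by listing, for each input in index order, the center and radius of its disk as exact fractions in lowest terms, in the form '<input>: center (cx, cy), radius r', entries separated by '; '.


Each u-disk chains the slot maps above it in beta; radii multiply.
input u2: composing its 2 substitution steps yields center (1/36, 0), radius 1/81
input u3: composing its 2 substitution steps yields center (-1/18, -1/18), radius 1/108
input u1: composing its 1 substitution step yields center (-1/4, -1/2), radius 1/10

u1: center (-1/4, -1/2), radius 1/10; u2: center (1/36, 0), radius 1/81; u3: center (-1/18, -1/18), radius 1/108


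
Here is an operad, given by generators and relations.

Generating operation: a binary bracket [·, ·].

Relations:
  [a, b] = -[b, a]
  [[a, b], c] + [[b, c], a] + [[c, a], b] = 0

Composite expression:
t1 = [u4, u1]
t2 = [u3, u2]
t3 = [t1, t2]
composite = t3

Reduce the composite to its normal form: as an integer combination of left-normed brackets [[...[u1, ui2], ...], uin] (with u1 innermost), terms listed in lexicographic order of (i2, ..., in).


[[[u1, u4], u2], u3] - [[[u1, u4], u3], u2]


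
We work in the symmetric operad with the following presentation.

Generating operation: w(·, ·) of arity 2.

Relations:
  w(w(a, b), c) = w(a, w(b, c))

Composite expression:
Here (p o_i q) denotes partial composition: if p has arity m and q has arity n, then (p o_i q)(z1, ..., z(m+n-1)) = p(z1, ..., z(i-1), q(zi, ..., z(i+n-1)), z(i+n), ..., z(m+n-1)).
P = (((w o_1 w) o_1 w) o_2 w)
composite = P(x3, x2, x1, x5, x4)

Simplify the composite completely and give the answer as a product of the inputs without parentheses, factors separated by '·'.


x3 · x2 · x1 · x5 · x4


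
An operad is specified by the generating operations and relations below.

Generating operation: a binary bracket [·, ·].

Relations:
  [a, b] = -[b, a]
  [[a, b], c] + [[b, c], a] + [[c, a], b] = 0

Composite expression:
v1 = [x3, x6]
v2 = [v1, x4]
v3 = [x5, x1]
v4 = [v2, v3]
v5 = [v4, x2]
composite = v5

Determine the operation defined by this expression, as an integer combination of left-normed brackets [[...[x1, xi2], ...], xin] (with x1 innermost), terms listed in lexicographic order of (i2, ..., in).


[[[[[x1, x5], x3], x6], x4], x2] - [[[[[x1, x5], x4], x3], x6], x2] + [[[[[x1, x5], x4], x6], x3], x2] - [[[[[x1, x5], x6], x3], x4], x2]


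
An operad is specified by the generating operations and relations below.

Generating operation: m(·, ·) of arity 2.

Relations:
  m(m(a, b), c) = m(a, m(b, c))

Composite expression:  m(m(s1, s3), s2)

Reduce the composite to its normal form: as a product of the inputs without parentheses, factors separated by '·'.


s1 · s3 · s2


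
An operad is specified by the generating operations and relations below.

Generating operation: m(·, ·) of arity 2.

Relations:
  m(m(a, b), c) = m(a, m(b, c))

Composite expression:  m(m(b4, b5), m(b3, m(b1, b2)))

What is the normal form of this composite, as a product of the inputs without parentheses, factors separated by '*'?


b4 * b5 * b3 * b1 * b2

Associativity of m dissolves the nesting; only the b-input order survives.
m(b4, b5) flattens to b4 * b5
m(b1, b2) flattens to b1 * b2
m(b3, m(b1, b2)) flattens to b3 * b1 * b2
m(m(b4, b5), m(b3, m(b1, b2))) flattens to b4 * b5 * b3 * b1 * b2


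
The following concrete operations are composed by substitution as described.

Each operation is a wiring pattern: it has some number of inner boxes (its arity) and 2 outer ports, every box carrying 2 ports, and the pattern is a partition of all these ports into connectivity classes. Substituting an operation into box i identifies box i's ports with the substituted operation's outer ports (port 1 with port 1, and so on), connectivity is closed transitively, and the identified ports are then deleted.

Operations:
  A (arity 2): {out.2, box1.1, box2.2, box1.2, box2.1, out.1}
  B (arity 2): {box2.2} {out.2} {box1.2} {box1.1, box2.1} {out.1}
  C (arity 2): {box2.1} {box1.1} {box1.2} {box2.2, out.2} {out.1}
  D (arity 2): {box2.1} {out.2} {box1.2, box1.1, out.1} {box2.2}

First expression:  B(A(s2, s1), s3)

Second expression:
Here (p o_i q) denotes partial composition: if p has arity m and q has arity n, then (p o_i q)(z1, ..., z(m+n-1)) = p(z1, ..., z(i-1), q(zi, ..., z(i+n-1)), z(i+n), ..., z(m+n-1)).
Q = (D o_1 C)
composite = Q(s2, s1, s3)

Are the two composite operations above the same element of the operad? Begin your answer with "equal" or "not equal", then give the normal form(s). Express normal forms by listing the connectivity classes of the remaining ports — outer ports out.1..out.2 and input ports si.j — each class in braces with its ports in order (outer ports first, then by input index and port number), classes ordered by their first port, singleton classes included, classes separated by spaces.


Normal form of the first expression: {out.1} {out.2} {s1.1, s1.2, s2.1, s2.2, s3.1} {s3.2}
Normal form of the second expression: {out.1, s1.2} {out.2} {s1.1} {s2.1} {s2.2} {s3.1} {s3.2}
They disagree, so not equal.

not equal; first: {out.1} {out.2} {s1.1, s1.2, s2.1, s2.2, s3.1} {s3.2}; second: {out.1, s1.2} {out.2} {s1.1} {s2.1} {s2.2} {s3.1} {s3.2}


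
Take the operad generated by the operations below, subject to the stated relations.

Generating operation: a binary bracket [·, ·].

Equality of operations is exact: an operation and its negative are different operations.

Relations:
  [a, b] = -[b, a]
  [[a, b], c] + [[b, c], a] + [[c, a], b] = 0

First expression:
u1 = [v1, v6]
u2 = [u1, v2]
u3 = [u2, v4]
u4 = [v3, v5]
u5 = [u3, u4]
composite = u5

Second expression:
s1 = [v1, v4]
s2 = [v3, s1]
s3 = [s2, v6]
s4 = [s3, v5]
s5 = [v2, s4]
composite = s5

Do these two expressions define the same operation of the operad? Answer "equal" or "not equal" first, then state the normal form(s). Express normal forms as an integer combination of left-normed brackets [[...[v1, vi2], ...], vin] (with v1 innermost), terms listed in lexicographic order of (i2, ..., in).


not equal; first: [[[[[v1, v6], v2], v4], v3], v5] - [[[[[v1, v6], v2], v4], v5], v3]; second: [[[[[v1, v4], v3], v6], v5], v2]

Reducing the first expression gives [[[[[v1, v6], v2], v4], v3], v5] - [[[[[v1, v6], v2], v4], v5], v3]
Reducing the second expression gives [[[[[v1, v4], v3], v6], v5], v2]
The forms do not match — not equal.


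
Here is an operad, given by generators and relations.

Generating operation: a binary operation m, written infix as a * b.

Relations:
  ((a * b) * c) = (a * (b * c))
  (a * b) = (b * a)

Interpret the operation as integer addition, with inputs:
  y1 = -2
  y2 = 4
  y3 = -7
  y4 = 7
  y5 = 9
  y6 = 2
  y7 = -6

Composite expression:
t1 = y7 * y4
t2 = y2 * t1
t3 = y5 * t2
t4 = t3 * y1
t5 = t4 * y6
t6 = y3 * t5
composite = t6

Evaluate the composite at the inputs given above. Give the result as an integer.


7

(y7 * y4) = 1
(y2 * (y7 * y4)) = 5
(y5 * (y2 * (y7 * y4))) = 14
((y5 * (y2 * (y7 * y4))) * y1) = 12
(((y5 * (y2 * (y7 * y4))) * y1) * y6) = 14
(y3 * (((y5 * (y2 * (y7 * y4))) * y1) * y6)) = 7


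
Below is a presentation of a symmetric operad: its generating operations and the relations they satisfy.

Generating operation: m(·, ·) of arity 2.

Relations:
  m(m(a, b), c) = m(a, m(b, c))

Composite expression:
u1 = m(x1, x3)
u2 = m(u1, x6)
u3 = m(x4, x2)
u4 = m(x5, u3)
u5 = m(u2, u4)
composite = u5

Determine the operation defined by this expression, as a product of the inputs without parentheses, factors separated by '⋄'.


Associativity of m dissolves the nesting; only the x-input order survives.
m(x1, x3) collapses to x1 ⋄ x3
m(m(x1, x3), x6) collapses to x1 ⋄ x3 ⋄ x6
m(x4, x2) collapses to x4 ⋄ x2
m(x5, m(x4, x2)) collapses to x5 ⋄ x4 ⋄ x2
m(m(m(x1, x3), x6), m(x5, m(x4, x2))) collapses to x1 ⋄ x3 ⋄ x6 ⋄ x5 ⋄ x4 ⋄ x2

x1 ⋄ x3 ⋄ x6 ⋄ x5 ⋄ x4 ⋄ x2


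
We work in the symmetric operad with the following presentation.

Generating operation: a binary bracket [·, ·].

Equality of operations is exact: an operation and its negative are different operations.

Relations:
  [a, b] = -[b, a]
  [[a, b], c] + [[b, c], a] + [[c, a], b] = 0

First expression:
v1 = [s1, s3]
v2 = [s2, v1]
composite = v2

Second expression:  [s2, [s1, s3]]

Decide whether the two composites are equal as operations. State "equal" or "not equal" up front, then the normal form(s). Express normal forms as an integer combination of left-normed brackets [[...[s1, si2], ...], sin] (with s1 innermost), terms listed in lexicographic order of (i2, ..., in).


equal; both compose to -[[s1, s3], s2]

The first composite normalizes to -[[s1, s3], s2]
The second composite normalizes to -[[s1, s3], s2]
The forms coincide; equal.


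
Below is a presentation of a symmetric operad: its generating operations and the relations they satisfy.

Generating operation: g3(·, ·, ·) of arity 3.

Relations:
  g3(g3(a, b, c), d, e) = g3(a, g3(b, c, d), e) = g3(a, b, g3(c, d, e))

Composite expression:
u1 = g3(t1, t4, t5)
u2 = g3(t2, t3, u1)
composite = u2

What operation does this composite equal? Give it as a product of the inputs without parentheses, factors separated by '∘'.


t2 ∘ t3 ∘ t1 ∘ t4 ∘ t5

All parenthesizations of g3 agree; list the t-inputs left to right.
g3(t1, t4, t5) reduces to t1 ∘ t4 ∘ t5
g3(t2, t3, g3(t1, t4, t5)) reduces to t2 ∘ t3 ∘ t1 ∘ t4 ∘ t5


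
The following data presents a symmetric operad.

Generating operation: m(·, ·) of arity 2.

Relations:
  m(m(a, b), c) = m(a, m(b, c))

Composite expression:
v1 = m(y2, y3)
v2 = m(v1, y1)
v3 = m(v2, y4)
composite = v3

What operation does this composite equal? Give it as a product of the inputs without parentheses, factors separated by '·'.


y2 · y3 · y1 · y4

The m-tree's shape is irrelevant; the y-reading-order decides.
m(y2, y3) unparenthesizes to y2 · y3
m(m(y2, y3), y1) unparenthesizes to y2 · y3 · y1
m(m(m(y2, y3), y1), y4) unparenthesizes to y2 · y3 · y1 · y4


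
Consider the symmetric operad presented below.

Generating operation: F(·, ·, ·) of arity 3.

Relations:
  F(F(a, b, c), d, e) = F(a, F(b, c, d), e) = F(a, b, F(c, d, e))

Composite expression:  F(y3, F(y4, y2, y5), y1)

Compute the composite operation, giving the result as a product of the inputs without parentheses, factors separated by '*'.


y3 * y4 * y2 * y5 * y1

Key point: F is associative — brackets drop, the y-order remains.
F(y4, y2, y5) linearizes to y4 * y2 * y5
F(y3, F(y4, y2, y5), y1) linearizes to y3 * y4 * y2 * y5 * y1


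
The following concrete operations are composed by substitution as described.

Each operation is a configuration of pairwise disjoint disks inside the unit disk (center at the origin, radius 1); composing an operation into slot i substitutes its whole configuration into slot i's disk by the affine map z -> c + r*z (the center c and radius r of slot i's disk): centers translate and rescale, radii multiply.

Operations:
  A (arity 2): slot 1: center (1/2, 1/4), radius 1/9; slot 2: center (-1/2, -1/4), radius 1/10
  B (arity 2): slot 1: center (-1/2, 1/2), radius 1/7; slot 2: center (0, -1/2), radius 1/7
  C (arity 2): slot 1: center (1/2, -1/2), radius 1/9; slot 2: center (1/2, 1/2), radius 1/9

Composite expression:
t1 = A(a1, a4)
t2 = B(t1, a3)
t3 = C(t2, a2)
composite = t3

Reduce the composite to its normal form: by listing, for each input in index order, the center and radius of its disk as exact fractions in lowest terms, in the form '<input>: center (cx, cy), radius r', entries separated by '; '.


a1: center (19/42, -37/84), radius 1/567; a2: center (1/2, 1/2), radius 1/9; a3: center (1/2, -5/9), radius 1/63; a4: center (55/126, -113/252), radius 1/630

Nesting under C composes maps z -> c + r*z down each a-path.
for a1, the 3-step affine chain lands on center (19/42, -37/84), radius 1/567
for a4, the 3-step affine chain lands on center (55/126, -113/252), radius 1/630
for a3, the 2-step affine chain lands on center (1/2, -5/9), radius 1/63
for a2, the 1-step affine chain lands on center (1/2, 1/2), radius 1/9


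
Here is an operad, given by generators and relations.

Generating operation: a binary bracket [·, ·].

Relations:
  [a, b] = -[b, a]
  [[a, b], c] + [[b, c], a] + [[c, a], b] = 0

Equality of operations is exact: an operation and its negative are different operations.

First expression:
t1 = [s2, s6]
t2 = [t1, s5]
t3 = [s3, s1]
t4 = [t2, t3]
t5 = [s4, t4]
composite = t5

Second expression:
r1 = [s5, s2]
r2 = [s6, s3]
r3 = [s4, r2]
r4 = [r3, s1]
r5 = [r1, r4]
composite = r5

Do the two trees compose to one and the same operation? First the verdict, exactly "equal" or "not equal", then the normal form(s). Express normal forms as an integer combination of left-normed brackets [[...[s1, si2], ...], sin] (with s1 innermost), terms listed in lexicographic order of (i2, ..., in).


not equal; first: -[[[[[s1, s3], s2], s6], s5], s4] + [[[[[s1, s3], s5], s2], s6], s4] - [[[[[s1, s3], s5], s6], s2], s4] + [[[[[s1, s3], s6], s2], s5], s4]; second: -[[[[[s1, s3], s6], s4], s2], s5] + [[[[[s1, s3], s6], s4], s5], s2] + [[[[[s1, s4], s3], s6], s2], s5] - [[[[[s1, s4], s3], s6], s5], s2] - [[[[[s1, s4], s6], s3], s2], s5] + [[[[[s1, s4], s6], s3], s5], s2] + [[[[[s1, s6], s3], s4], s2], s5] - [[[[[s1, s6], s3], s4], s5], s2]

The first expression reduces to -[[[[[s1, s3], s2], s6], s5], s4] + [[[[[s1, s3], s5], s2], s6], s4] - [[[[[s1, s3], s5], s6], s2], s4] + [[[[[s1, s3], s6], s2], s5], s4]
The second expression reduces to -[[[[[s1, s3], s6], s4], s2], s5] + [[[[[s1, s3], s6], s4], s5], s2] + [[[[[s1, s4], s3], s6], s2], s5] - [[[[[s1, s4], s3], s6], s5], s2] - [[[[[s1, s4], s6], s3], s2], s5] + [[[[[s1, s4], s6], s3], s5], s2] + [[[[[s1, s6], s3], s4], s2], s5] - [[[[[s1, s6], s3], s4], s5], s2]
Distinct normal forms: not equal.


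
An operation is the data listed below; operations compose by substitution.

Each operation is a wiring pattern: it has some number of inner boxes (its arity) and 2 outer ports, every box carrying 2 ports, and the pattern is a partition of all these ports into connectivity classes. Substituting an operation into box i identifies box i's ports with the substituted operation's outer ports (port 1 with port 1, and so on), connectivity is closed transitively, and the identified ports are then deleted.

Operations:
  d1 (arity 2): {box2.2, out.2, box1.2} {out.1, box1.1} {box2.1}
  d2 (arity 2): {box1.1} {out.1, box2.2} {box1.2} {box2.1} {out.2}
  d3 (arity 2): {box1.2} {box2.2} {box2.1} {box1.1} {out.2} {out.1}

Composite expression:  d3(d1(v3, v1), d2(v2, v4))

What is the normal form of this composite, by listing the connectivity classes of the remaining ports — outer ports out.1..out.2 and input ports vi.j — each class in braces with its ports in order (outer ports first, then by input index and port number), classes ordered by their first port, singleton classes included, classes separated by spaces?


{out.1} {out.2} {v1.1} {v1.2, v3.2} {v2.1} {v2.2} {v3.1} {v4.1} {v4.2}


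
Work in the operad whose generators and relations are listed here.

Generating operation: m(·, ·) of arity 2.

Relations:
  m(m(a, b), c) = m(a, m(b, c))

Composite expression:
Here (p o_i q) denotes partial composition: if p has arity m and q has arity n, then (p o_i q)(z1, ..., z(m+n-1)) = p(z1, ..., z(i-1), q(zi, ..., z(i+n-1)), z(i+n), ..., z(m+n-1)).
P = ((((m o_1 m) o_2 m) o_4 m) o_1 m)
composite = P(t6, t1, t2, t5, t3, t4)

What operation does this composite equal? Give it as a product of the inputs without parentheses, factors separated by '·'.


All parenthesizations of m agree; list the t-inputs left to right.
m(t6, t1) linearizes to t6 · t1
m(t2, t5) linearizes to t2 · t5
m(m(t6, t1), m(t2, t5)) linearizes to t6 · t1 · t2 · t5
m(t3, t4) linearizes to t3 · t4
m(m(m(t6, t1), m(t2, t5)), m(t3, t4)) linearizes to t6 · t1 · t2 · t5 · t3 · t4

t6 · t1 · t2 · t5 · t3 · t4
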